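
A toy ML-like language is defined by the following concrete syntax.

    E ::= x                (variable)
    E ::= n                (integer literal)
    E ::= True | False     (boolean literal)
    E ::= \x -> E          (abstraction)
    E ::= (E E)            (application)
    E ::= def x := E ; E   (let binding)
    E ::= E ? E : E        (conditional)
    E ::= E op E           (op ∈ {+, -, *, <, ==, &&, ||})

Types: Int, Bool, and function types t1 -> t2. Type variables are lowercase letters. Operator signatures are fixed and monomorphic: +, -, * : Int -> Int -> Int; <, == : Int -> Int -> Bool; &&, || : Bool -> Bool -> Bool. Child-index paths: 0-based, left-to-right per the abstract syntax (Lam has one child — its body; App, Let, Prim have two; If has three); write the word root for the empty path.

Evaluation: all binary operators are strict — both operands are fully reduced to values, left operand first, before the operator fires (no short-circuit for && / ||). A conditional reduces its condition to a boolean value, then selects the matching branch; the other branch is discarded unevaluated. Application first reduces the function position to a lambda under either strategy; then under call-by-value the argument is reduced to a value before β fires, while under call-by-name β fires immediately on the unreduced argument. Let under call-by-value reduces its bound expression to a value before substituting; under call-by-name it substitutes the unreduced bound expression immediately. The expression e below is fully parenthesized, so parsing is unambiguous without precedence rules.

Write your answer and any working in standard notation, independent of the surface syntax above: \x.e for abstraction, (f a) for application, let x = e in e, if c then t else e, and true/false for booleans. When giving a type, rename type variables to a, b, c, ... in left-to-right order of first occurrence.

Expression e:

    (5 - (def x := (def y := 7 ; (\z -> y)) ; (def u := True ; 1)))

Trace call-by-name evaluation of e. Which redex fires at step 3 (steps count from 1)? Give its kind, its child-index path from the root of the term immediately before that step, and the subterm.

Answer: delta at root : (5 - 1)

Trace:
step 0: (5 - (let x = (let y = 7 in (\z.y)) in (let u = true in 1)))
step 1: [let@1] (5 - (let u = true in 1))
step 2: [let@1] (5 - 1)
step 3: [delta@root] 4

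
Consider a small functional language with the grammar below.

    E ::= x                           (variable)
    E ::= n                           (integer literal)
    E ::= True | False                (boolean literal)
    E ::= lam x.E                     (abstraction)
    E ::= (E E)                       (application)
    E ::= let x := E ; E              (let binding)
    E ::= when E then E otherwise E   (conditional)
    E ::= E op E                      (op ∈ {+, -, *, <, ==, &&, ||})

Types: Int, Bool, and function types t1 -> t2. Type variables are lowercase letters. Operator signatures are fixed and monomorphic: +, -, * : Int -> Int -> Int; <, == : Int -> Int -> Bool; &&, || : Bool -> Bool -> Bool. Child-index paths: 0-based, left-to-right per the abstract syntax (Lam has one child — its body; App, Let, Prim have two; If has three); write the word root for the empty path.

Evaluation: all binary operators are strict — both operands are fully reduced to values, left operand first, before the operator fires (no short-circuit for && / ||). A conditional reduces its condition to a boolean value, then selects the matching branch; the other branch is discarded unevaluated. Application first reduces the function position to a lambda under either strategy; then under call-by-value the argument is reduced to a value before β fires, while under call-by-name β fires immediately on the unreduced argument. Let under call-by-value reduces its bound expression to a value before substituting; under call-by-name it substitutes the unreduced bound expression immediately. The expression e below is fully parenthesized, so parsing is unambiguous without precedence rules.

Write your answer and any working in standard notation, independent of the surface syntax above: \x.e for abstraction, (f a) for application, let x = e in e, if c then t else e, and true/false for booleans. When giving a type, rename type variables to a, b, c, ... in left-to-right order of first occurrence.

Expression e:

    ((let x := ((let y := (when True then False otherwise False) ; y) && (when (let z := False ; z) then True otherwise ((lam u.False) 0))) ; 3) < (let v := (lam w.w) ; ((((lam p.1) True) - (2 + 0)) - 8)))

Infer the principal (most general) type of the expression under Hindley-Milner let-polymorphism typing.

Trace:
  unify Bool ~ Bool
  unify Bool ~ Bool
let y : Bool
y : Bool
  unify Bool ~ Bool
let z : Bool
z : Bool
  unify Bool ~ Bool
\u._ : a -> Bool
  unify a -> Bool ~ Int -> b
  unify a ~ Int
  unify Bool ~ b
_ _ : Bool
  unify Bool ~ Bool
  unify Bool ~ Bool
let x : Bool
  unify Int ~ Int
w : c
\w._ : c -> c
let v : forall. c -> c
\p._ : d -> Int
  unify d -> Int ~ Bool -> e
  unify d ~ Bool
  unify Int ~ e
_ _ : Int
  unify Int ~ Int
  unify Int ~ Int
  unify Int ~ Int
  unify Int ~ Int
  unify Int ~ Int
  unify Int ~ Int
  unify Int ~ Int

Answer: Bool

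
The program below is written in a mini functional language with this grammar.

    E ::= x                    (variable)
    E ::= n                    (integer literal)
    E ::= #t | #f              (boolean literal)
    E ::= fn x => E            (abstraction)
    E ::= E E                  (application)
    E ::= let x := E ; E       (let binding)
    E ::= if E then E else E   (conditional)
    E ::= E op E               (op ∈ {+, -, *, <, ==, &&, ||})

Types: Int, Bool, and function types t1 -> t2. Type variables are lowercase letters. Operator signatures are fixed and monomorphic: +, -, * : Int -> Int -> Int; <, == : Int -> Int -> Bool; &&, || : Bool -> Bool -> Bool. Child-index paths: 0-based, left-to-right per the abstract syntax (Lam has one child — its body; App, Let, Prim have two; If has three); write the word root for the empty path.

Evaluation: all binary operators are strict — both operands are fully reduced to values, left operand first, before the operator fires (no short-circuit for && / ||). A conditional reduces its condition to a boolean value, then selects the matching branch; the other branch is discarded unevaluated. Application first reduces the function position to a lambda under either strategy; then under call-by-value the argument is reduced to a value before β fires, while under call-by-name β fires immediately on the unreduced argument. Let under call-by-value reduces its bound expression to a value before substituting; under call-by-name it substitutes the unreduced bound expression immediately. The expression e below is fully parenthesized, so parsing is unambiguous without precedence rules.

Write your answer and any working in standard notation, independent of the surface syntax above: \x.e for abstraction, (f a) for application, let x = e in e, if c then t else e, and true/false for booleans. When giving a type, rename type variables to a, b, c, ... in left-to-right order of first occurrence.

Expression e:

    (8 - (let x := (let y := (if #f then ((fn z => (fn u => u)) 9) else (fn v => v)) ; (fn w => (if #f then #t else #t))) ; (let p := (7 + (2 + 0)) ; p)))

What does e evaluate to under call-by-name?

Answer: -1

Working:
step 0: (8 - (let x = (let y = (if false then ((\z.(\u.u)) 9) else (\v.v)) in (\w.(if false then true else true))) in (let p = (7 + (2 + 0)) in p)))
step 1: [let@1] (8 - (let p = (7 + (2 + 0)) in p))
step 2: [let@1] (8 - (7 + (2 + 0)))
step 3: [delta@1.1] (8 - (7 + 2))
step 4: [delta@1] (8 - 9)
step 5: [delta@root] -1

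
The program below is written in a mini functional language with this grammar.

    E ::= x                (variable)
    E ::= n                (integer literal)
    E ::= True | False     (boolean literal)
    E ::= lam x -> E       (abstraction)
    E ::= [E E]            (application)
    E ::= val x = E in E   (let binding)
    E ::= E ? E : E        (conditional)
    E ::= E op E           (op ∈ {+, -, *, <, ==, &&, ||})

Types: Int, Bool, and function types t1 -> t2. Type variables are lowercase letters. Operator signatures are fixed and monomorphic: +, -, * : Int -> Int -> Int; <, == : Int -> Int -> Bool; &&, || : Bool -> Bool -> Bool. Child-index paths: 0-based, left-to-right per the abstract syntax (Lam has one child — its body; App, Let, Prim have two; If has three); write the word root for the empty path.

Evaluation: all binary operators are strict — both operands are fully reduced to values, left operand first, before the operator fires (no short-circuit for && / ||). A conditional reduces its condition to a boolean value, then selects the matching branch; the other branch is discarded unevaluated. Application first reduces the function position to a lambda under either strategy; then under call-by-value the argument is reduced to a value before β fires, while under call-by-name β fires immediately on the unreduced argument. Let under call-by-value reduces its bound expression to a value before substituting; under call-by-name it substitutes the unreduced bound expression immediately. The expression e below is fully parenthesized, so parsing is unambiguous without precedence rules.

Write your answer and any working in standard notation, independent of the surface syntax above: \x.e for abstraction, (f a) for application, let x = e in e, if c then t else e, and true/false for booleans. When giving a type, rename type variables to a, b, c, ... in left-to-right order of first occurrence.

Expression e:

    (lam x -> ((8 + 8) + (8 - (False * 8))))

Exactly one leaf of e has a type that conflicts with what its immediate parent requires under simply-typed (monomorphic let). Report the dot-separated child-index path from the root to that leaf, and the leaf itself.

Answer: 0.1.1.0 : false

Trace:
  unify Int ~ Int
  unify Int ~ Int
  unify Int ~ Int
  unify Int ~ Int
  unify Bool ~ Int
  FAIL: mismatch Bool ~ Int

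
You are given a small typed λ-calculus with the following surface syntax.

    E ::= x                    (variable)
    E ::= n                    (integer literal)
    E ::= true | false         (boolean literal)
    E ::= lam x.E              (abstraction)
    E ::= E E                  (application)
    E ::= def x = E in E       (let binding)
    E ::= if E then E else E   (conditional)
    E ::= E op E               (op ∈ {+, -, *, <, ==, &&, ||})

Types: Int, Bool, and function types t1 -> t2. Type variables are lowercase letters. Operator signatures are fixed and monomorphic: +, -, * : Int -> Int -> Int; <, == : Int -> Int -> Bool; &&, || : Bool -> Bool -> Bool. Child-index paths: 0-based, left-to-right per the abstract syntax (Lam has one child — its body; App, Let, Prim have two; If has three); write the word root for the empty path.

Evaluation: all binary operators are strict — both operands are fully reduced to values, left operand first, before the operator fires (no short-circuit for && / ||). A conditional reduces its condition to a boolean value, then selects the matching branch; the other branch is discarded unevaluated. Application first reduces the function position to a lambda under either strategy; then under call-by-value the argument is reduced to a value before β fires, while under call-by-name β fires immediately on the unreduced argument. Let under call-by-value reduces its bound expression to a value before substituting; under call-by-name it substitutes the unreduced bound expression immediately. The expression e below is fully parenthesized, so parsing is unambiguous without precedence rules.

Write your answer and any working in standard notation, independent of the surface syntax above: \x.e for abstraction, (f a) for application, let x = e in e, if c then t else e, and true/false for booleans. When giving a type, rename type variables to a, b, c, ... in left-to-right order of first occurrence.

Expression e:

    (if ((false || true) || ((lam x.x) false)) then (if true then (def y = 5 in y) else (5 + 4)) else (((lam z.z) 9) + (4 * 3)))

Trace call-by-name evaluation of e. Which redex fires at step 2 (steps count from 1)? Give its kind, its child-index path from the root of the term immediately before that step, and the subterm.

Working:
step 0: (if ((false || true) || ((\x.x) false)) then (if true then (let y = 5 in y) else (5 + 4)) else (((\z.z) 9) + (4 * 3)))
step 1: [delta@0.0] (if (true || ((\x.x) false)) then (if true then (let y = 5 in y) else (5 + 4)) else (((\z.z) 9) + (4 * 3)))
step 2: [beta@0.1] (if (true || false) then (if true then (let y = 5 in y) else (5 + 4)) else (((\z.z) 9) + (4 * 3)))

Answer: beta at 0.1 : ((\x.x) false)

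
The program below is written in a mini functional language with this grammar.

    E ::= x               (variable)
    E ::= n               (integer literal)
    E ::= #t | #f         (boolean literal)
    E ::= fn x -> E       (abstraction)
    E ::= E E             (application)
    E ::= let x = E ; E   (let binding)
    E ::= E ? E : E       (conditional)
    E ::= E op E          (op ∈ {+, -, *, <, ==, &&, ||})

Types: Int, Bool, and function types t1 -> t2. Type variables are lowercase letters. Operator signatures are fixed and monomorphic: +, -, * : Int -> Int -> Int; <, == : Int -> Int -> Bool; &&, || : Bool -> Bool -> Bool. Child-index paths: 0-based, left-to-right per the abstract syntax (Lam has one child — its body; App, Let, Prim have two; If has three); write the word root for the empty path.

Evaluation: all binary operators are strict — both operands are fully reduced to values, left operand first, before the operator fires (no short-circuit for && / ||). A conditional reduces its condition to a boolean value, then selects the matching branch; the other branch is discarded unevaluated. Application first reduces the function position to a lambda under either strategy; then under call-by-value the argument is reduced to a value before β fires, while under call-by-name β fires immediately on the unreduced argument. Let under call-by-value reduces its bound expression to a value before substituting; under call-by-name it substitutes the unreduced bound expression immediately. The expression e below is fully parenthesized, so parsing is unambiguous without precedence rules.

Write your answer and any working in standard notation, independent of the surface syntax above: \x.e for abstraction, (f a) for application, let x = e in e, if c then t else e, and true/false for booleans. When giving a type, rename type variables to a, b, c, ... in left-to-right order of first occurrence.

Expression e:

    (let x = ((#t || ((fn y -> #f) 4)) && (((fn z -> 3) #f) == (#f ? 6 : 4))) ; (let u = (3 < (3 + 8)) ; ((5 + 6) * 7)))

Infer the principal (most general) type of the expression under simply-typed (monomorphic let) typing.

Derivation:
  unify Bool ~ Bool
\y._ : a -> Bool
  unify a -> Bool ~ Int -> b
  unify a ~ Int
  unify Bool ~ b
_ _ : Bool
  unify Bool ~ Bool
  unify Bool ~ Bool
\z._ : c -> Int
  unify c -> Int ~ Bool -> d
  unify c ~ Bool
  unify Int ~ d
_ _ : Int
  unify Int ~ Int
  unify Bool ~ Bool
  unify Int ~ Int
  unify Int ~ Int
  unify Bool ~ Bool
let x : Bool
  unify Int ~ Int
  unify Int ~ Int
  unify Int ~ Int
  unify Int ~ Int
let u : Bool
  unify Int ~ Int
  unify Int ~ Int
  unify Int ~ Int
  unify Int ~ Int

Answer: Int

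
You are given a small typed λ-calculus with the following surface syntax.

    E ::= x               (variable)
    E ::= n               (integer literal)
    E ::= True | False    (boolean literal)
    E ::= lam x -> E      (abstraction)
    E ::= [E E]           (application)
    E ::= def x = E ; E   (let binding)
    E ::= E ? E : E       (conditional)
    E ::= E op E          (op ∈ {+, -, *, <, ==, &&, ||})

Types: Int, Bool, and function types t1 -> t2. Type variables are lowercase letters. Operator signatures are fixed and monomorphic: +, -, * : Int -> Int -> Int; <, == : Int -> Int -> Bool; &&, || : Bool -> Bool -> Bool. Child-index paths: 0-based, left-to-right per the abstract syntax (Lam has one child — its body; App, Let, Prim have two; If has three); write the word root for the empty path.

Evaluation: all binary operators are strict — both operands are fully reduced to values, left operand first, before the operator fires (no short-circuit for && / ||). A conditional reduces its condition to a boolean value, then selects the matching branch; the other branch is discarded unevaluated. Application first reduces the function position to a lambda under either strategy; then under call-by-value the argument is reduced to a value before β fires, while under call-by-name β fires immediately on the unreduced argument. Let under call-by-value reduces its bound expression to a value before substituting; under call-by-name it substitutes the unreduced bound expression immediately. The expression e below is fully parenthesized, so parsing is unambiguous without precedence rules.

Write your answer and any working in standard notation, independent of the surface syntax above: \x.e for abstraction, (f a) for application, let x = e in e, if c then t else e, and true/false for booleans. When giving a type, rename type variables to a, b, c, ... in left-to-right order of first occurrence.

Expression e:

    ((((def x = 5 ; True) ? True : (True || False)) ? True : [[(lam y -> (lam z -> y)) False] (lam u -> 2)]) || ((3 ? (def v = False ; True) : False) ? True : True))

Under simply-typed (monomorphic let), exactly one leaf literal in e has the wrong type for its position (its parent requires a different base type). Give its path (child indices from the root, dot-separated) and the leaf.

Trace:
let x : Int
  unify Bool ~ Bool
  unify Bool ~ Bool
  unify Bool ~ Bool
  unify Bool ~ Bool
  unify Bool ~ Bool
y : a
\z._ : b -> a
\y._ : a -> b -> a
  unify a -> b -> a ~ Bool -> c
  unify a ~ Bool
  unify b -> Bool ~ c
_ _ : b -> Bool
\u._ : d -> Int
  unify b -> Bool ~ (d -> Int) -> e
  unify b ~ d -> Int
  unify Bool ~ e
_ _ : Bool
  unify Bool ~ Bool
  unify Bool ~ Bool
  unify Int ~ Bool
  FAIL: mismatch Int ~ Bool

Answer: 1.0.0 : 3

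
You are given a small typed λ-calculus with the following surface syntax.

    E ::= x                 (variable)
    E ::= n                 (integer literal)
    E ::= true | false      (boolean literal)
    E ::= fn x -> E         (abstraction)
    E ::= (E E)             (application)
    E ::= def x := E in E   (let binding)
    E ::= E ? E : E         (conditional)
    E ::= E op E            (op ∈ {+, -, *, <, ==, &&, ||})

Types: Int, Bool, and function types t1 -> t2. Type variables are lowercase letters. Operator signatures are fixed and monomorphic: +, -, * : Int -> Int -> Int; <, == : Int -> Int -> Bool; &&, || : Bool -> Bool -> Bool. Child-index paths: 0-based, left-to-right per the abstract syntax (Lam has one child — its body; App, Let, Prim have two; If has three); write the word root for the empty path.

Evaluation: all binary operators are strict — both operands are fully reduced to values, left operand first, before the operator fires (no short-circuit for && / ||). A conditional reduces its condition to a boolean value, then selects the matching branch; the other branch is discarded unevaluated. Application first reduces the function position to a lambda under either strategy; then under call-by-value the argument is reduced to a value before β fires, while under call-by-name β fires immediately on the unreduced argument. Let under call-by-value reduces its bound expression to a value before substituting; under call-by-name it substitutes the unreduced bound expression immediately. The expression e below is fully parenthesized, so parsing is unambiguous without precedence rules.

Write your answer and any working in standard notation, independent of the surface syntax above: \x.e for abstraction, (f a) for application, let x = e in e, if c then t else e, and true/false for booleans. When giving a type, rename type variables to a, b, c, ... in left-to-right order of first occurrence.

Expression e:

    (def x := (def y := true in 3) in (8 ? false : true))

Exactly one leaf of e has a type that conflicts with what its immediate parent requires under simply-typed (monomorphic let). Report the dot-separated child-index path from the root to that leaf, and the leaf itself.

Working:
let y : Bool
let x : Int
  unify Int ~ Bool
  FAIL: mismatch Int ~ Bool

Answer: 1.0 : 8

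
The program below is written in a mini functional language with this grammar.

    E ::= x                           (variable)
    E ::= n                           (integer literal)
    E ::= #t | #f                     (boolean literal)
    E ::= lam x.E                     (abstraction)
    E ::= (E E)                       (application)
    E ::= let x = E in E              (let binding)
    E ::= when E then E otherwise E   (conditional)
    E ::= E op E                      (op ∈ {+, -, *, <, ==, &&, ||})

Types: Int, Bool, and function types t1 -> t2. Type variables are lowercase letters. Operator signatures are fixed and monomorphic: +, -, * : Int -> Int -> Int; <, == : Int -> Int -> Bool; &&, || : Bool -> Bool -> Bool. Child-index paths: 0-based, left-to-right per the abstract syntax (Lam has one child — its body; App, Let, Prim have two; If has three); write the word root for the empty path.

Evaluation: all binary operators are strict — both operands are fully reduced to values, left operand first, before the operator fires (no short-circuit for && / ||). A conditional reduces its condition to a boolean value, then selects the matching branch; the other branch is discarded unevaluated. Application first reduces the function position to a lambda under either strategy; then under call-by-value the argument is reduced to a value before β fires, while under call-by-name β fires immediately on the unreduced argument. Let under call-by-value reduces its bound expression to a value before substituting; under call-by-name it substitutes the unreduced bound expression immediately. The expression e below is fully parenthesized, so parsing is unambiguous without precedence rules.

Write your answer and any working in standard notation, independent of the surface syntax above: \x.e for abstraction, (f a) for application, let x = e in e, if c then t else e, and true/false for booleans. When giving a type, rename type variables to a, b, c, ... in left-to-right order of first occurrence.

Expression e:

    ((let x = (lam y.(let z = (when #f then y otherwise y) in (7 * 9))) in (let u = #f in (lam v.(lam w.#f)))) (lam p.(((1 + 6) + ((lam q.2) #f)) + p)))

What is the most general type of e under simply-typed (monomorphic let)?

Derivation:
  unify Bool ~ Bool
y : a
y : a
  unify a ~ a
let z : a
  unify Int ~ Int
  unify Int ~ Int
\y._ : a -> Int
let x : a -> Int
let u : Bool
\w._ : c -> Bool
\v._ : b -> c -> Bool
  unify Int ~ Int
  unify Int ~ Int
  unify Int ~ Int
\q._ : e -> Int
  unify e -> Int ~ Bool -> f
  unify e ~ Bool
  unify Int ~ f
_ _ : Int
  unify Int ~ Int
  unify Int ~ Int
p : d
  unify d ~ Int
\p._ : Int -> Int
  unify b -> c -> Bool ~ (Int -> Int) -> g
  unify b ~ Int -> Int
  unify c -> Bool ~ g
_ _ : c -> Bool

Answer: a -> Bool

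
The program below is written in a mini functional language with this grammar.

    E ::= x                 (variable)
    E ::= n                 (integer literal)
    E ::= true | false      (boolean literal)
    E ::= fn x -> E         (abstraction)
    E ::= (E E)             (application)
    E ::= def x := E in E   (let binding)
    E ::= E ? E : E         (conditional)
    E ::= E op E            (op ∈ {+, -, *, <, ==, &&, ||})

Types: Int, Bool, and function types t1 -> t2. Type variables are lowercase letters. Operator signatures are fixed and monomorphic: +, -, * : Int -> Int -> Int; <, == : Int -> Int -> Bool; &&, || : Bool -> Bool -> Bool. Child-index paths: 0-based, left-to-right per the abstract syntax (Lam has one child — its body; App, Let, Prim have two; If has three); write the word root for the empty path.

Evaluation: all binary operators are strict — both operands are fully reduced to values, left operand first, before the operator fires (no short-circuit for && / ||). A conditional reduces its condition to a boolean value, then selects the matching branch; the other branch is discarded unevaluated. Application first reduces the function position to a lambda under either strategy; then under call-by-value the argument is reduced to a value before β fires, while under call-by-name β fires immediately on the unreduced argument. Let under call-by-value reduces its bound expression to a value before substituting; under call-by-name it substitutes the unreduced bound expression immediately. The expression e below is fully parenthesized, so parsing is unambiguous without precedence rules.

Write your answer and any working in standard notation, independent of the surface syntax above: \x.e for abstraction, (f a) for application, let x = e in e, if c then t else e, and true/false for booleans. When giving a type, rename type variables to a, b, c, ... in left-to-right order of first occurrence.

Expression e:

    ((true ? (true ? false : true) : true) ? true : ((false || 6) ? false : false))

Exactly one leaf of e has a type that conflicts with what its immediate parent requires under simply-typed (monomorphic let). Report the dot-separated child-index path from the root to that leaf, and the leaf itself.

Answer: 2.0.1 : 6

Trace:
  unify Bool ~ Bool
  unify Bool ~ Bool
  unify Bool ~ Bool
  unify Bool ~ Bool
  unify Bool ~ Bool
  unify Bool ~ Bool
  unify Int ~ Bool
  FAIL: mismatch Int ~ Bool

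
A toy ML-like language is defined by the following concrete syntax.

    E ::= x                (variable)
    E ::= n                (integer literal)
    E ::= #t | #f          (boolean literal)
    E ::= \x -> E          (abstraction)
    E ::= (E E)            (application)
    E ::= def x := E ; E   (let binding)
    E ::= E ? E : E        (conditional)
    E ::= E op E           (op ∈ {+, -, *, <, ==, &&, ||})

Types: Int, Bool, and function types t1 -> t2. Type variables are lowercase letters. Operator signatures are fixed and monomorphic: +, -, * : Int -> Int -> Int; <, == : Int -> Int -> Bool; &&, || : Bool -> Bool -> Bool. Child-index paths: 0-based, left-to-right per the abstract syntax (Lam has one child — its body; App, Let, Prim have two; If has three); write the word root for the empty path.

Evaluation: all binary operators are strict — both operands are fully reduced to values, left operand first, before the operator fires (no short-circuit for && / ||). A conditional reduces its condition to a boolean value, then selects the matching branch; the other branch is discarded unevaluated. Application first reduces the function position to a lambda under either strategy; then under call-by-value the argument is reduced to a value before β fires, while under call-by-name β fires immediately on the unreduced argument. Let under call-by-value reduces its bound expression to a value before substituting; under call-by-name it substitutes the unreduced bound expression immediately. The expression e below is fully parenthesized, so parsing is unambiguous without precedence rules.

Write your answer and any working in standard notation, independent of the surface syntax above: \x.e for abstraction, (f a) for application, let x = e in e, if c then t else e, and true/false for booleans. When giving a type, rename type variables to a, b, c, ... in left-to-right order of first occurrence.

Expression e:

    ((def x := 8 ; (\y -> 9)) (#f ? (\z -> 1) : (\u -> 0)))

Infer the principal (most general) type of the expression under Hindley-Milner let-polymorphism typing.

Derivation:
let x : Int
\y._ : a -> Int
  unify Bool ~ Bool
\z._ : b -> Int
\u._ : c -> Int
  unify b -> Int ~ c -> Int
  unify b ~ c
  unify Int ~ Int
  unify a -> Int ~ (c -> Int) -> d
  unify a ~ c -> Int
  unify Int ~ d
_ _ : Int

Answer: Int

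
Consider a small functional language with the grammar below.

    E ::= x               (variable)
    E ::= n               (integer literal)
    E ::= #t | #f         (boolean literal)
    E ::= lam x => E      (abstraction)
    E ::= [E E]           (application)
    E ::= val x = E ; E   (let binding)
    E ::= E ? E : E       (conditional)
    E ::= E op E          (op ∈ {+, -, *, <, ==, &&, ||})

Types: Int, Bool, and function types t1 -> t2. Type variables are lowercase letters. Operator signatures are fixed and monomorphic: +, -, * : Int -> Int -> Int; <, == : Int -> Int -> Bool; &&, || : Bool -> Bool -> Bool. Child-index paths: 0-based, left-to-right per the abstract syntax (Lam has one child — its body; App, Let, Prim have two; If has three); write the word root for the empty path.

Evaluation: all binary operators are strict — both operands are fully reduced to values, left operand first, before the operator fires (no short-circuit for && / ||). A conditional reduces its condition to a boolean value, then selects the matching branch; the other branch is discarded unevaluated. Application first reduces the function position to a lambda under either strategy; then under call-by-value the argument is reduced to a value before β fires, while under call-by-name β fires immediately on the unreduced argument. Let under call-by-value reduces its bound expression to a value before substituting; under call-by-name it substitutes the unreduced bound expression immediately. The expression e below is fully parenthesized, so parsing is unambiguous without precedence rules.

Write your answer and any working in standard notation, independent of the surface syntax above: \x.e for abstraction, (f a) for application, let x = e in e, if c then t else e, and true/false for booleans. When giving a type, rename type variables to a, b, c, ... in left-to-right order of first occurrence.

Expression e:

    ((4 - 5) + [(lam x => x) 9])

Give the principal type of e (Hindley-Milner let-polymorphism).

Answer: Int

Trace:
  unify Int ~ Int
  unify Int ~ Int
  unify Int ~ Int
x : a
\x._ : a -> a
  unify a -> a ~ Int -> b
  unify a ~ Int
  unify Int ~ b
_ _ : Int
  unify Int ~ Int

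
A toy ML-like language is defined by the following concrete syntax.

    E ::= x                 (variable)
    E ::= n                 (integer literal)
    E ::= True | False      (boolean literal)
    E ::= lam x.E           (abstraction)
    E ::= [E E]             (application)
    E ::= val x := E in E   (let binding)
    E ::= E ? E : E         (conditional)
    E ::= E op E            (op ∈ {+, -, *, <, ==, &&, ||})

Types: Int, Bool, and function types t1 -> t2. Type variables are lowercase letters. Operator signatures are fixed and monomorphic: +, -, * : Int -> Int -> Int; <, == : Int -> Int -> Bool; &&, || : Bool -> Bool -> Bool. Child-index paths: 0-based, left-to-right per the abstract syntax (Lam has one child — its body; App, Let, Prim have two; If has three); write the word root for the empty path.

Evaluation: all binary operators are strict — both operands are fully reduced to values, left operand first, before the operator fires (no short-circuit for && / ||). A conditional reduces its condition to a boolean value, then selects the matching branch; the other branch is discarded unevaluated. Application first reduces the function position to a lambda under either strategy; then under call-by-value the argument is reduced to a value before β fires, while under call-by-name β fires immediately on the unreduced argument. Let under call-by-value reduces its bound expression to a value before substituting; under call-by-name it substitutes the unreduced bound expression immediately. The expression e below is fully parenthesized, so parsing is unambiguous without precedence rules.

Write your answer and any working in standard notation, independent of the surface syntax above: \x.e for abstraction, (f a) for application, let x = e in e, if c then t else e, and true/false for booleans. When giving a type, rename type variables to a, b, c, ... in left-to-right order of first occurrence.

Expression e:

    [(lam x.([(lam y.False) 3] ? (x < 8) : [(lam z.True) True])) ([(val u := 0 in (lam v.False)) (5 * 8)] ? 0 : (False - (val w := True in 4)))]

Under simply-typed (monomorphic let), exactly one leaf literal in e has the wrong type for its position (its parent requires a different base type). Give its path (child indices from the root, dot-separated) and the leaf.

Answer: 1.2.0 : false

Trace:
\y._ : b -> Bool
  unify b -> Bool ~ Int -> c
  unify b ~ Int
  unify Bool ~ c
_ _ : Bool
  unify Bool ~ Bool
x : a
  unify a ~ Int
  unify Int ~ Int
\z._ : d -> Bool
  unify d -> Bool ~ Bool -> e
  unify d ~ Bool
  unify Bool ~ e
_ _ : Bool
  unify Bool ~ Bool
\x._ : Int -> Bool
let u : Int
\v._ : f -> Bool
  unify Int ~ Int
  unify Int ~ Int
  unify f -> Bool ~ Int -> g
  unify f ~ Int
  unify Bool ~ g
_ _ : Bool
  unify Bool ~ Bool
  unify Bool ~ Int
  FAIL: mismatch Bool ~ Int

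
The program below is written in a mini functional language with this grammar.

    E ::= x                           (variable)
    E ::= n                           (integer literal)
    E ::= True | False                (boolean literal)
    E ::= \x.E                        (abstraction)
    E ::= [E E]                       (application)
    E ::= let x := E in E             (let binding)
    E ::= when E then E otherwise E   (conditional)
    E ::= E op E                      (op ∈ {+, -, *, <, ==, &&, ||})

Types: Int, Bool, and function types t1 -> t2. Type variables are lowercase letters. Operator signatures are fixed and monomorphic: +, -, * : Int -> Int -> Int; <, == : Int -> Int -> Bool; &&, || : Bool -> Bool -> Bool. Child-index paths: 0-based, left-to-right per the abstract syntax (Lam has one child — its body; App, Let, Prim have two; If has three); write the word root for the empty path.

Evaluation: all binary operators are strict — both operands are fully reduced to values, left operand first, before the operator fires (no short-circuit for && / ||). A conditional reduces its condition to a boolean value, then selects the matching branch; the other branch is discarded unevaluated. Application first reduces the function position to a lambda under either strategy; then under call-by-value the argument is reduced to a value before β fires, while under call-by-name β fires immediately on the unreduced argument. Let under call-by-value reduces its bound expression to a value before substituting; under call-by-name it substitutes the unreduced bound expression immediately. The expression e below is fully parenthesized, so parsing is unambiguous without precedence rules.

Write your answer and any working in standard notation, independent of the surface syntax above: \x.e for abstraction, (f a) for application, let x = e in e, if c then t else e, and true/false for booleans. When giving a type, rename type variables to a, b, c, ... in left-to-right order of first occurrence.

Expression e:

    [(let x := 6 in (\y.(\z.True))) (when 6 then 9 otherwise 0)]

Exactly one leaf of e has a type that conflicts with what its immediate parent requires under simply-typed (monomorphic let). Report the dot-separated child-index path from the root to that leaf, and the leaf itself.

Answer: 1.0 : 6

Trace:
let x : Int
\z._ : b -> Bool
\y._ : a -> b -> Bool
  unify Int ~ Bool
  FAIL: mismatch Int ~ Bool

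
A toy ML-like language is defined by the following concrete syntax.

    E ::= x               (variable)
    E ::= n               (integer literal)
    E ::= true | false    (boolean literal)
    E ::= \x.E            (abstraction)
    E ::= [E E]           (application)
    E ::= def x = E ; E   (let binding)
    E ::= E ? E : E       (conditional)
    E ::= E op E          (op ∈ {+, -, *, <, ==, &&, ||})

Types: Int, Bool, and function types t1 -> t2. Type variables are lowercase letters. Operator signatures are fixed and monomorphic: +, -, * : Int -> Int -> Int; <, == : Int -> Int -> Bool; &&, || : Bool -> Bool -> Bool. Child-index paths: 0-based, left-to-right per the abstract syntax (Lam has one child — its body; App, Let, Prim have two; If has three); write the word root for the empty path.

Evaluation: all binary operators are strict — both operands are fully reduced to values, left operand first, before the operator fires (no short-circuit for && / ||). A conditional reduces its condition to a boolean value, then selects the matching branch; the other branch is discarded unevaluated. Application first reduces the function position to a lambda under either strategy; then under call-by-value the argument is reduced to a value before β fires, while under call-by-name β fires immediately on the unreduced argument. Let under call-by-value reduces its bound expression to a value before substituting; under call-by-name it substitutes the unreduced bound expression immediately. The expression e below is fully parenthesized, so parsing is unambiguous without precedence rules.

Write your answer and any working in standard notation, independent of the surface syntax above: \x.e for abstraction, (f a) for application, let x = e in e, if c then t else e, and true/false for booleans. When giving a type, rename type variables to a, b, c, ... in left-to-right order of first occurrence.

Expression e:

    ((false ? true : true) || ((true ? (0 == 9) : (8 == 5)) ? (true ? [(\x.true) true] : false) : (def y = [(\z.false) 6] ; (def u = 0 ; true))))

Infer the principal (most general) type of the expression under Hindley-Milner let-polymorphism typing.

Answer: Bool

Working:
  unify Bool ~ Bool
  unify Bool ~ Bool
  unify Bool ~ Bool
  unify Bool ~ Bool
  unify Int ~ Int
  unify Int ~ Int
  unify Int ~ Int
  unify Int ~ Int
  unify Bool ~ Bool
  unify Bool ~ Bool
  unify Bool ~ Bool
\x._ : a -> Bool
  unify a -> Bool ~ Bool -> b
  unify a ~ Bool
  unify Bool ~ b
_ _ : Bool
  unify Bool ~ Bool
\z._ : c -> Bool
  unify c -> Bool ~ Int -> d
  unify c ~ Int
  unify Bool ~ d
_ _ : Bool
let y : Bool
let u : Int
  unify Bool ~ Bool
  unify Bool ~ Bool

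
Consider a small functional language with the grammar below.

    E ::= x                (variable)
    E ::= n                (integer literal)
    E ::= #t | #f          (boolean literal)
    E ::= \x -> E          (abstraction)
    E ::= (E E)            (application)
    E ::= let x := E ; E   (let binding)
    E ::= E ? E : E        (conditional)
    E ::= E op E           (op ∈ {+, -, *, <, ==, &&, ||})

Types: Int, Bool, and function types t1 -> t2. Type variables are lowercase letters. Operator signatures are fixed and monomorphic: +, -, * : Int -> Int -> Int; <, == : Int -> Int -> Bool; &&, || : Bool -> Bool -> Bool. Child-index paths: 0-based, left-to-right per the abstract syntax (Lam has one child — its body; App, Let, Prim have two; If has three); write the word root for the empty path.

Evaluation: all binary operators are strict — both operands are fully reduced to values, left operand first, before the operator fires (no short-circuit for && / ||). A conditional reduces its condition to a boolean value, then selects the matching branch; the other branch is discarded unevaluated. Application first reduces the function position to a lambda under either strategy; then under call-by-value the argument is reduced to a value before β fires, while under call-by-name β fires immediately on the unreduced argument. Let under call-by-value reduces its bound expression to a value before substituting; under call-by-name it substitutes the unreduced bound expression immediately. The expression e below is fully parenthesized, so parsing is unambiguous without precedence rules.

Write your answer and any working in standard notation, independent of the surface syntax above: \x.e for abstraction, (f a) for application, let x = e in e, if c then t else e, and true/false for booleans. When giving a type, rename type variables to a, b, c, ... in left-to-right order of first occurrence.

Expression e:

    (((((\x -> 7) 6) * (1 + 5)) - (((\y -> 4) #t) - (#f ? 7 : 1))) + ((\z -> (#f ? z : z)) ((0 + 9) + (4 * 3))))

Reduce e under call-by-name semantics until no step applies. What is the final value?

Trace:
step 0: (((((\x.7) 6) * (1 + 5)) - (((\y.4) true) - (if false then 7 else 1))) + ((\z.(if false then z else z)) ((0 + 9) + (4 * 3))))
step 1: [beta@0.0.0] (((7 * (1 + 5)) - (((\y.4) true) - (if false then 7 else 1))) + ((\z.(if false then z else z)) ((0 + 9) + (4 * 3))))
step 2: [delta@0.0.1] (((7 * 6) - (((\y.4) true) - (if false then 7 else 1))) + ((\z.(if false then z else z)) ((0 + 9) + (4 * 3))))
step 3: [delta@0.0] ((42 - (((\y.4) true) - (if false then 7 else 1))) + ((\z.(if false then z else z)) ((0 + 9) + (4 * 3))))
step 4: [beta@0.1.0] ((42 - (4 - (if false then 7 else 1))) + ((\z.(if false then z else z)) ((0 + 9) + (4 * 3))))
step 5: [if@0.1.1] ((42 - (4 - 1)) + ((\z.(if false then z else z)) ((0 + 9) + (4 * 3))))
step 6: [delta@0.1] ((42 - 3) + ((\z.(if false then z else z)) ((0 + 9) + (4 * 3))))
step 7: [delta@0] (39 + ((\z.(if false then z else z)) ((0 + 9) + (4 * 3))))
step 8: [beta@1] (39 + (if false then ((0 + 9) + (4 * 3)) else ((0 + 9) + (4 * 3))))
step 9: [if@1] (39 + ((0 + 9) + (4 * 3)))
step 10: [delta@1.0] (39 + (9 + (4 * 3)))
step 11: [delta@1.1] (39 + (9 + 12))
step 12: [delta@1] (39 + 21)
step 13: [delta@root] 60

Answer: 60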